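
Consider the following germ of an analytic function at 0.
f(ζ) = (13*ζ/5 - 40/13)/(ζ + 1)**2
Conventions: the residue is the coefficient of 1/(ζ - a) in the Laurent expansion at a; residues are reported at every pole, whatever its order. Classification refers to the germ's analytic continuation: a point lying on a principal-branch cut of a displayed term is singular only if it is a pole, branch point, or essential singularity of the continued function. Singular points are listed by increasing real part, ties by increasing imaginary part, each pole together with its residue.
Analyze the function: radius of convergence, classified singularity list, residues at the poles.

Denominator factor (ζ + 1)^2: pole of order 2 at -1, modulus 1.
The radius of convergence is the smallest modulus among the singular points: 1.
At the order-2 pole -1 set g(ζ) = (ζ - (-1))^2*f(ζ) = 13*ζ/5 - 40/13.
Order-2 pole: residue = g'(a); g'(-1) = 13/5, so the residue is 13/5.

Radius of convergence at 0: 1.
At -1: a pole of order 2; residue 13/5.


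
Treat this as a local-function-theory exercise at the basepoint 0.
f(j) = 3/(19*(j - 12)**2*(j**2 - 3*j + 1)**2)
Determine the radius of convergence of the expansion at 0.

Denominator factor (j**2 - 3*j + 1)^2: discriminant 5, real irrational roots 3/2 + (1/2)*sqrt(5) and 3/2 - (1/2)*sqrt(5); poles of order 2, moduli 3/2 + (1/2)*sqrt(5) and 3/2 - (1/2)*sqrt(5).
Denominator factor (j - 12)^2: pole of order 2 at 12, modulus 12.
The radius of convergence is the smallest modulus among the singular points: 3/2 - (1/2)*sqrt(5).

The radius of convergence is 3/2 - (1/2)*sqrt(5).


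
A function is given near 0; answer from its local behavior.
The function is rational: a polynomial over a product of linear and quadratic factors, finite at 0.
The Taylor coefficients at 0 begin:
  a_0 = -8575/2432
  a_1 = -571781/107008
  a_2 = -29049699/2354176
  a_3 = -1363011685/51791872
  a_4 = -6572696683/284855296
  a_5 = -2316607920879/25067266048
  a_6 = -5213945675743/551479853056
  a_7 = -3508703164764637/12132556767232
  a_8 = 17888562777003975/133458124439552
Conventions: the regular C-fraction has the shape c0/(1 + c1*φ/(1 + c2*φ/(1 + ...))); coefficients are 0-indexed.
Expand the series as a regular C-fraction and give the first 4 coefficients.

Taylor coefficients (read off): a_0 = -8575/2432, a_1 = -571781/107008, a_2 = -29049699/2354176, a_3 = -1363011685/51791872.
c0 = a_0 = -8575/2432. Peel one level at a time: if S = 1 + c*φ/S' with S'(0) = 1, then c is the φ-coefficient of S and S' = c*φ/(S - 1).
S_1 = c0/f = 1 + (-1667/1100)*φ + (-1455761/1210000)*φ^2 + ...; c1 = -1667/1100.
S_2 = c1*φ/(S_1 - 1) = 1 + (-1455761/1833700)*φ + (137146996/336245569)*φ^2 + ...; c2 = -1455761/1833700.
S_3 = c2*φ/(S_2 - 1) = 1 + (13714699600/26694289457)*φ + ...; c3 = 13714699600/26694289457.

The regular C-fraction coefficients are [-8575/2432, -1667/1100, -1455761/1833700, 13714699600/26694289457].


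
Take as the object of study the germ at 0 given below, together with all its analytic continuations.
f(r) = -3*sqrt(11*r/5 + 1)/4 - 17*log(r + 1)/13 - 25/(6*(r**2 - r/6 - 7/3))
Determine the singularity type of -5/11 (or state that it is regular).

The point is an algebraic (square-root) branch point.

The term (-3/4)*sqrt(1 - r/(-5/11)) has argument 1 - -5/11/(-5/11) = 0 at -5/11: a square-root (algebraic, two-sheeted) branch point; the remaining terms are analytic or single-valued there.


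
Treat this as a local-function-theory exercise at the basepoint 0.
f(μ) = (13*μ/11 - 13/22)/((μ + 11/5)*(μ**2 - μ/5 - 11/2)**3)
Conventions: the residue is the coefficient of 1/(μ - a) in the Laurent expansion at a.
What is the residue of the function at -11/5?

The residue is 4387500/14641.

At the order-1 pole -11/5 set g(μ) = (μ - (-11/5))*f(μ) = (13*μ/11 - 13/22)/(μ**2 - μ/5 - 11/2)**3.
Simple pole: residue = g(a) at a = -11/5, which is 4387500/14641.


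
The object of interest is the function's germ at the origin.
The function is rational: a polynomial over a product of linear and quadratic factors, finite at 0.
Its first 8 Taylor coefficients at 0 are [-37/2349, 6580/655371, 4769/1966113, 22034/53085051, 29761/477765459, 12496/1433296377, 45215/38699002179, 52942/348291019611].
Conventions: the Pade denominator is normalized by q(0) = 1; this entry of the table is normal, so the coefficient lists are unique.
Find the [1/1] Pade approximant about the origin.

Taylor coefficients needed (read off): a_0 = -37/2349, a_1 = 6580/655371, a_2 = 4769/1966113.
Write the denominator as Q(δ) = 1 + q1*δ. Requiring Q*f - P = O(δ^3) with deg P <= 1 kills the coefficients of δ^2..δ^2 in Q*f:
  δ^2: a_2 + q1*a_1 = 0, i.e. 4769/1966113 + (6580/655371)*q1 = 0.
Solving this linear system: q1 = -4769/19740.
The numerator is Q*f truncated at degree 1: P0 = a_0 = -37/2349; P1 = a_1 + q1*a_0 = 59706529/4312341180.

The Pade approximant has numerator coefficients [-37/2349, 59706529/4312341180]; denominator coefficients [1, -4769/19740].


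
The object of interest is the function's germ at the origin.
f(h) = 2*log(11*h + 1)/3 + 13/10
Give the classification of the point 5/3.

The point is a regular point.

There is no denominator, hence no pole anywhere.
Branch term log(1 - h/(-1/11)): argument at 5/3 is 58/3, nonzero, so 5/3 is not its branch point (a point on a principal cut is still regular for the continued germ).
So the germ continues analytically to 5/3.


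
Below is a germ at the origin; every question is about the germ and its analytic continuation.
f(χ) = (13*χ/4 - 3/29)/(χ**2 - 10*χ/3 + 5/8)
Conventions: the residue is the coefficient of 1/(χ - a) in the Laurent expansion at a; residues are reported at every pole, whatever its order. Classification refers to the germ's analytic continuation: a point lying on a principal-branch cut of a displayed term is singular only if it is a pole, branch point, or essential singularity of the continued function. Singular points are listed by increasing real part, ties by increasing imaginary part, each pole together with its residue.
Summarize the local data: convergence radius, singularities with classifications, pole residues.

Radius of convergence at 0: 5/3 - (1/12)*sqrt(310).
At 5/3 - (1/12)*sqrt(310): a pole of order 1; residue 13/8 - (1849/17980)*sqrt(310).
At 5/3 + (1/12)*sqrt(310): a pole of order 1; residue 13/8 + (1849/17980)*sqrt(310).

Denominator factor (χ**2 - 10*χ/3 + 5/8): discriminant 155/18, real irrational roots 5/3 + (1/12)*sqrt(310) and 5/3 - (1/12)*sqrt(310); poles of order 1, moduli 5/3 + (1/12)*sqrt(310) and 5/3 - (1/12)*sqrt(310).
The radius of convergence is the smallest modulus among the singular points: 5/3 - (1/12)*sqrt(310).
The factor χ**2 - 10*χ/3 + 5/8 splits as (χ - a)(χ - a') with a = 5/3 - (1/12)*sqrt(310), a' = 5/3 + (1/12)*sqrt(310). At the order-1 pole a set g(χ) = (χ - a)*f(χ) = [13*χ/4 - 3/29] / (χ - a').
Simple pole: residue = g(a) at a = 5/3 - (1/12)*sqrt(310), which is 13/8 - (1849/17980)*sqrt(310).
The factor χ**2 - 10*χ/3 + 5/8 splits as (χ - a)(χ - a') with a = 5/3 + (1/12)*sqrt(310), a' = 5/3 - (1/12)*sqrt(310). At the order-1 pole a set g(χ) = (χ - a)*f(χ) = [13*χ/4 - 3/29] / (χ - a').
Simple pole: residue = g(a) at a = 5/3 + (1/12)*sqrt(310), which is 13/8 + (1849/17980)*sqrt(310).
List the singular points by increasing real part (a conjugate pair: the negative imaginary part first).


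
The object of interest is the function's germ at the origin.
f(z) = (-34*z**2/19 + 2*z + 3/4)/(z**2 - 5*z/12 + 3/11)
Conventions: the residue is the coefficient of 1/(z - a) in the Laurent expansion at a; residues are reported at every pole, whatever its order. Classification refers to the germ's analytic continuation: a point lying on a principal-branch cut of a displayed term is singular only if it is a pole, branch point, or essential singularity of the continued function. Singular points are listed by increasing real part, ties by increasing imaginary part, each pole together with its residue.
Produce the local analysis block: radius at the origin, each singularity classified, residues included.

Radius of convergence at 0: (1/11)*sqrt(33).
At (5/24) - ((1/264)*sqrt(15983))*i: a pole of order 1; residue (143/228) + ((2375/191796)*sqrt(15983))*i.
At (5/24) + ((1/264)*sqrt(15983))*i: a pole of order 1; residue (143/228) - ((2375/191796)*sqrt(15983))*i.

Denominator factor (z**2 - 5*z/12 + 3/11): discriminant -1453/1584, complex-conjugate roots (5/24) + ((1/264)*sqrt(15983))*i and (5/24) - ((1/264)*sqrt(15983))*i; poles of order 1, moduli (1/11)*sqrt(33) and (1/11)*sqrt(33).
The radius of convergence is the smallest modulus among the singular points: (1/11)*sqrt(33).
The factor z**2 - 5*z/12 + 3/11 splits as (z - a)(z - a') with a = (5/24) - ((1/264)*sqrt(15983))*i, a' = (5/24) + ((1/264)*sqrt(15983))*i. At the order-1 pole a set g(z) = (z - a)*f(z) = [-34*z**2/19 + 2*z + 3/4] / (z - a').
Simple pole: residue = g(a) at a = (5/24) - ((1/264)*sqrt(15983))*i, which is (143/228) + ((2375/191796)*sqrt(15983))*i.
The factor z**2 - 5*z/12 + 3/11 splits as (z - a)(z - a') with a = (5/24) + ((1/264)*sqrt(15983))*i, a' = (5/24) - ((1/264)*sqrt(15983))*i. At the order-1 pole a set g(z) = (z - a)*f(z) = [-34*z**2/19 + 2*z + 3/4] / (z - a').
Simple pole: residue = g(a) at a = (5/24) + ((1/264)*sqrt(15983))*i, which is (143/228) - ((2375/191796)*sqrt(15983))*i.
List the singular points by increasing real part (a conjugate pair: the negative imaginary part first).


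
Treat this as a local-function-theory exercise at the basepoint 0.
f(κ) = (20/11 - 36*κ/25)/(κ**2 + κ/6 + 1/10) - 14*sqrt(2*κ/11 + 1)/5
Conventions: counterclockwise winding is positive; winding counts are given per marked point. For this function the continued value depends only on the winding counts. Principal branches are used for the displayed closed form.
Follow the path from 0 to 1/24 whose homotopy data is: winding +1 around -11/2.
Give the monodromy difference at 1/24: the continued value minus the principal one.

The rational part is single-valued and drops out of the difference; each branch term changes only by its own monodromy.
(-14/5)*sqrt(1 - κ/(-11/2)): winding +1 is odd, the square root flips sign, contributing -2*(-14/5)*sqrt(1 - (1/24)/(-11/2)) = -2*(-14/5)*sqrt(133/132) = (14/165)*sqrt(4389).
Summing the contributions at κ = 1/24 gives (14/165)*sqrt(4389).

Continued minus principal equals (14/165)*sqrt(4389).


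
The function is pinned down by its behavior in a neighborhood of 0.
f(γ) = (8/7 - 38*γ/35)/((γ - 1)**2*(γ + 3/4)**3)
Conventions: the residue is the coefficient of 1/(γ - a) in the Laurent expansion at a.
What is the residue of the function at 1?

The residue is -3712/16807.

At the order-2 pole 1 set g(γ) = (γ - (1))^2*f(γ) = (8/7 - 38*γ/35)/(γ + 3/4)**3.
Order-2 pole: residue = g'(a); g'(1) = -3712/16807, so the residue is -3712/16807.


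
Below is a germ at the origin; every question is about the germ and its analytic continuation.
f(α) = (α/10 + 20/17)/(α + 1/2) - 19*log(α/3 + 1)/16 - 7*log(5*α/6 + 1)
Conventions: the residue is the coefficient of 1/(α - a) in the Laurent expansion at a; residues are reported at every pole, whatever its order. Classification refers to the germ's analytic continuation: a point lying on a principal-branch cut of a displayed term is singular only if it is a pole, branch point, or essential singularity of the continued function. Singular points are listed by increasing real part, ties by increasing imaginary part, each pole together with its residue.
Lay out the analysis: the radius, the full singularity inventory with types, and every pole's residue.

Radius of convergence at 0: 1/2.
At -3: a logarithmic branch point.
At -6/5: a logarithmic branch point.
At -1/2: a pole of order 1; residue 383/340.

Denominator factor (α + 1/2): pole of order 1 at -1/2, modulus 1/2.
Branch term (-7)*log(1 - α/(-6/5)): its argument vanishes at α = -6/5, a logarithmic branch point, modulus 6/5.
Branch term (-19/16)*log(1 - α/(-3)): its argument vanishes at α = -3, a logarithmic branch point, modulus 3.
The radius of convergence is the smallest modulus among the singular points: 1/2.
The branch terms are analytic at -1/2 and contribute nothing to the residue; only the rational part matters.
At the order-1 pole -1/2 set g(α) = (α - (-1/2))*(rational part) = α/10 + 20/17.
Simple pole: residue = g(a) at a = -1/2, which is 383/340.
List the singular points by increasing real part (a conjugate pair: the negative imaginary part first).


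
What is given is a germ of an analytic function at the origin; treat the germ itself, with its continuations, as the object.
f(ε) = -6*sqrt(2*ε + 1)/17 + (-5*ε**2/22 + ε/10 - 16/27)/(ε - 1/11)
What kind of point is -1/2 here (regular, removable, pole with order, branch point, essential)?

The term (-6/17)*sqrt(1 - ε/(-1/2)) has argument 1 - -1/2/(-1/2) = 0 at -1/2: a square-root (algebraic, two-sheeted) branch point; the remaining terms are analytic or single-valued there.

The point is an algebraic (square-root) branch point.


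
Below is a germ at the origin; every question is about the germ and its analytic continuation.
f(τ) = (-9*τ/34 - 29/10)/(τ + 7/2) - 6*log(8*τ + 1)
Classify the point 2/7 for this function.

The point is a regular point.

Denominator factors: τ + 7/2 = 53/14 at τ = 2/7 — none vanishes.
Branch term log(1 - τ/(-1/8)): argument at 2/7 is 23/7, nonzero, so 2/7 is not its branch point (a point on a principal cut is still regular for the continued germ).
So the germ continues analytically to 2/7.


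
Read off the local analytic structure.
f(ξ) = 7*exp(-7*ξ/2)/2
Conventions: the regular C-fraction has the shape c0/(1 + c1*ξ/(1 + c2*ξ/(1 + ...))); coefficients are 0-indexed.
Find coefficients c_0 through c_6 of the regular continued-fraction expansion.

The regular C-fraction coefficients are [7/2, 7/2, -7/4, 7/12, -7/12, 7/20, -7/20].

Taylor coefficients (expand at 0): a_0 = 7/2, a_1 = -49/4, a_2 = 343/16, a_3 = -2401/96, a_4 = 16807/768, a_5 = -117649/7680, a_6 = 823543/92160.
c0 = a_0 = 7/2. Peel one level at a time: if S = 1 + c*ξ/S' with S'(0) = 1, then c is the ξ-coefficient of S and S' = c*ξ/(S - 1).
S_1 = c0/f = 1 + (7/2)*ξ + (49/8)*ξ^2 + ...; c1 = 7/2.
S_2 = c1*ξ/(S_1 - 1) = 1 + (-7/4)*ξ + (49/48)*ξ^2 + ...; c2 = -7/4.
S_3 = c2*ξ/(S_2 - 1) = 1 + (7/12)*ξ + (49/144)*ξ^2 + ...; c3 = 7/12.
S_4 = c3*ξ/(S_3 - 1) = 1 + (-7/12)*ξ + (49/240)*ξ^2 + ...; c4 = -7/12.
S_5 = c4*ξ/(S_4 - 1) = 1 + (7/20)*ξ + (49/400)*ξ^2 + ...; c5 = 7/20.
S_6 = c5*ξ/(S_5 - 1) = 1 + (-7/20)*ξ + ...; c6 = -7/20.


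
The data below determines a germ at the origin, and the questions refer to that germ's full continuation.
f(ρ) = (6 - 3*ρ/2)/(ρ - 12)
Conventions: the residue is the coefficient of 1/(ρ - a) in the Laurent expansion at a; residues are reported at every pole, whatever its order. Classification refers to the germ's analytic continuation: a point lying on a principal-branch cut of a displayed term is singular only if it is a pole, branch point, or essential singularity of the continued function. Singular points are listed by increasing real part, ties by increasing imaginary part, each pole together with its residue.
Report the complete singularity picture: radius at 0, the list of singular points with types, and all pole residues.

Radius of convergence at 0: 12.
At 12: a pole of order 1; residue -12.

Denominator factor (ρ - 12): pole of order 1 at 12, modulus 12.
The radius of convergence is the smallest modulus among the singular points: 12.
At the order-1 pole 12 set g(ρ) = (ρ - (12))*f(ρ) = 6 - 3*ρ/2.
Simple pole: residue = g(a) at a = 12, which is -12.


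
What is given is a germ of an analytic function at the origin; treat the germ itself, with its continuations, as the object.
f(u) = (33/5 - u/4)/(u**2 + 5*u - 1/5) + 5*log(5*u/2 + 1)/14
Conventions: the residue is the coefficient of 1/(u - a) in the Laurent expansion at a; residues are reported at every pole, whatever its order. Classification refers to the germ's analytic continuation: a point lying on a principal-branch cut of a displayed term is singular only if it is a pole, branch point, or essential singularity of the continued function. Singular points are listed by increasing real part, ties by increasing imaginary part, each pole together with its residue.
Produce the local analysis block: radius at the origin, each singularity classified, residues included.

Radius of convergence at 0: -5/2 + (1/10)*sqrt(645).
At -5/2 - (1/10)*sqrt(645): a pole of order 1; residue -1/8 - (289/5160)*sqrt(645).
At -2/5: a logarithmic branch point.
At -5/2 + (1/10)*sqrt(645): a pole of order 1; residue -1/8 + (289/5160)*sqrt(645).

Denominator factor (u**2 + 5*u - 1/5): discriminant 129/5, real irrational roots -5/2 + (1/10)*sqrt(645) and -5/2 - (1/10)*sqrt(645); poles of order 1, moduli -5/2 + (1/10)*sqrt(645) and 5/2 + (1/10)*sqrt(645).
Branch term (5/14)*log(1 - u/(-2/5)): its argument vanishes at u = -2/5, a logarithmic branch point, modulus 2/5.
The radius of convergence is the smallest modulus among the singular points: -5/2 + (1/10)*sqrt(645).
The branch term is analytic at -5/2 - (1/10)*sqrt(645) and contributes nothing to the residue; only the rational part matters.
The factor u**2 + 5*u - 1/5 splits as (u - a)(u - a') with a = -5/2 - (1/10)*sqrt(645), a' = -5/2 + (1/10)*sqrt(645). At the order-1 pole a set g(u) = (u - a)*(rational part) = [33/5 - u/4] / (u - a').
Simple pole: residue = g(a) at a = -5/2 - (1/10)*sqrt(645), which is -1/8 - (289/5160)*sqrt(645).
The branch term is analytic at -5/2 + (1/10)*sqrt(645) and contributes nothing to the residue; only the rational part matters.
The factor u**2 + 5*u - 1/5 splits as (u - a)(u - a') with a = -5/2 + (1/10)*sqrt(645), a' = -5/2 - (1/10)*sqrt(645). At the order-1 pole a set g(u) = (u - a)*(rational part) = [33/5 - u/4] / (u - a').
Simple pole: residue = g(a) at a = -5/2 + (1/10)*sqrt(645), which is -1/8 + (289/5160)*sqrt(645).
List the singular points by increasing real part (a conjugate pair: the negative imaginary part first).


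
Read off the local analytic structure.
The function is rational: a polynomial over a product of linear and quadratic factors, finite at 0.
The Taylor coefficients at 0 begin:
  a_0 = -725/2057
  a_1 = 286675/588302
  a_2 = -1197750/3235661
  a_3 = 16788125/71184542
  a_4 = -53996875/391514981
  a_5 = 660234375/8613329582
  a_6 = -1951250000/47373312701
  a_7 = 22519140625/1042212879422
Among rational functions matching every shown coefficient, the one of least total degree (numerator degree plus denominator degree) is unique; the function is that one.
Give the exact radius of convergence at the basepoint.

The radius of convergence is 11/5.

No rational of total degree below 3 reproduces all 8 coefficients; solving the [1/2] Pade equations on them gives f(λ) = (21*λ/26 - 29/17)/(λ + 11/5)**2, whose expansion matches every shown term.
Denominator factor (λ + 11/5)^2: pole of order 2 at -11/5, modulus 11/5.
The radius of convergence is the smallest modulus among the singular points: 11/5.


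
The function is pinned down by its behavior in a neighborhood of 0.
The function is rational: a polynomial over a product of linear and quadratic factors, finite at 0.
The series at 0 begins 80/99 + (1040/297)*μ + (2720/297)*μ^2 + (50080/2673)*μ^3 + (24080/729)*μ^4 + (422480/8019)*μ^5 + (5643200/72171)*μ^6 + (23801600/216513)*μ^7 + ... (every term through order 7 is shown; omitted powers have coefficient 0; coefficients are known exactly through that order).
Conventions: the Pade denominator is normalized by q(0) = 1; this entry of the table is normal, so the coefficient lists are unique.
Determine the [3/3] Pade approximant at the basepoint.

Taylor coefficients needed (read off): a_0 = 80/99, a_1 = 1040/297, a_2 = 2720/297, a_3 = 50080/2673, a_4 = 24080/729, a_5 = 422480/8019, a_6 = 5643200/72171.
Write the denominator as Q(μ) = 1 + q1*μ + q2*μ^2 + q3*μ^3. Requiring Q*f - P = O(μ^7) with deg P <= 3 kills the coefficients of μ^4..μ^6 in Q*f:
  μ^4: a_4 + q1*a_3 + q2*a_2 + q3*a_1 = 0, i.e. 24080/729 + (50080/2673)*q1 + (2720/297)*q2 + (1040/297)*q3 = 0.
  μ^5: a_5 + q1*a_4 + q2*a_3 + q3*a_2 = 0, i.e. 422480/8019 + (24080/729)*q1 + (50080/2673)*q2 + (2720/297)*q3 = 0.
  μ^6: a_6 + q1*a_5 + q2*a_4 + q3*a_3 = 0, i.e. 5643200/72171 + (422480/8019)*q1 + (24080/729)*q2 + (50080/2673)*q3 = 0.
Solving this linear system: q1 = -350761/100227, q2 = 1278427/300681, q3 = -183251/100227.
The numerator is Q*f truncated at degree 3: P0 = a_0 = 80/99; P1 = a_1 + q1*a_0 = 67520/100227; P2 = a_2 + q1*a_1 + q2*a_0 = 374080/1102497; P3 = a_3 + q1*a_2 + q2*a_1 + q3*a_0 = 316160/3307491.

The Pade approximant has numerator coefficients [80/99, 67520/100227, 374080/1102497, 316160/3307491]; denominator coefficients [1, -350761/100227, 1278427/300681, -183251/100227].


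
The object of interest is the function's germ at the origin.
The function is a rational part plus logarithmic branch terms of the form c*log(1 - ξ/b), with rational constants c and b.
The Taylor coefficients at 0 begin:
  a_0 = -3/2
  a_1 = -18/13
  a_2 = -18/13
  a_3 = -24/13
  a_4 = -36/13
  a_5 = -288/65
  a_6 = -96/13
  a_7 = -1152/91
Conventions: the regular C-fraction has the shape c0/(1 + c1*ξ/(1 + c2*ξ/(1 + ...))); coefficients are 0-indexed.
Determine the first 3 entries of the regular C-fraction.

The regular C-fraction coefficients are [-3/2, -12/13, -1/13].

Taylor coefficients (read off): a_0 = -3/2, a_1 = -18/13, a_2 = -18/13.
c0 = a_0 = -3/2. Peel one level at a time: if S = 1 + c*ξ/S' with S'(0) = 1, then c is the ξ-coefficient of S and S' = c*ξ/(S - 1).
S_1 = c0/f = 1 + (-12/13)*ξ + (-12/169)*ξ^2 + ...; c1 = -12/13.
S_2 = c1*ξ/(S_1 - 1) = 1 + (-1/13)*ξ + ...; c2 = -1/13.


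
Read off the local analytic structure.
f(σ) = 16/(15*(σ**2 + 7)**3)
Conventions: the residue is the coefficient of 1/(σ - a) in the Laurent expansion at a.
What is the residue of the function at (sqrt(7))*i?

The residue is -((1/1715)*sqrt(7))*i.

The factor σ**2 + 7 splits as (σ - a)(σ - a') with a = (sqrt(7))*i, a' = -(sqrt(7))*i. At the order-3 pole a set g(σ) = (σ - a)^3*f(σ) = [16/15] / (σ - a')^3.
Order-3 pole: residue = g''(a)/2; g''((sqrt(7))*i) = -((2/1715)*sqrt(7))*i, so the residue is -((1/1715)*sqrt(7))*i.


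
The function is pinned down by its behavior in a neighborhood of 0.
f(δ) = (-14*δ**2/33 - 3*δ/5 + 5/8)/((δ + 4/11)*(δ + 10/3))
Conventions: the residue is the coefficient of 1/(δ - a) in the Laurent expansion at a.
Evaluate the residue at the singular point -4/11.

The residue is 17959/67760.

At the order-1 pole -4/11 set g(δ) = (δ - (-4/11))*f(δ) = (-14*δ**2/33 - 3*δ/5 + 5/8)/(δ + 10/3).
Simple pole: residue = g(a) at a = -4/11, which is 17959/67760.


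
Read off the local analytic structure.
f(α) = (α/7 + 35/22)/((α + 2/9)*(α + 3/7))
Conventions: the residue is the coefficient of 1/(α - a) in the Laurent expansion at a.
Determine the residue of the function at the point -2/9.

The residue is 2161/286.

At the order-1 pole -2/9 set g(α) = (α - (-2/9))*f(α) = (α/7 + 35/22)/(α + 3/7).
Simple pole: residue = g(a) at a = -2/9, which is 2161/286.


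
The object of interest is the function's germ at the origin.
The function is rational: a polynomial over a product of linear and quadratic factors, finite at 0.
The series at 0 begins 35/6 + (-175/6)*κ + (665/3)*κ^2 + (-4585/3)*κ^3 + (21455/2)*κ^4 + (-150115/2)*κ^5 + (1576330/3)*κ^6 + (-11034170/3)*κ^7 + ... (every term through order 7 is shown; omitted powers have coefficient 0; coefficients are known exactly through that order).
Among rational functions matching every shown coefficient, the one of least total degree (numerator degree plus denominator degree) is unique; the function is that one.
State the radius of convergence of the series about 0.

No rational of total degree below 3 reproduces all 8 coefficients; solving the [0/3] Pade equations on them gives f(κ) = 5/(6*(κ - 1)**2*(κ + 1/7)), whose expansion matches every shown term.
Denominator factor (κ + 1/7): pole of order 1 at -1/7, modulus 1/7.
Denominator factor (κ - 1)^2: pole of order 2 at 1, modulus 1.
The radius of convergence is the smallest modulus among the singular points: 1/7.

The radius of convergence is 1/7.


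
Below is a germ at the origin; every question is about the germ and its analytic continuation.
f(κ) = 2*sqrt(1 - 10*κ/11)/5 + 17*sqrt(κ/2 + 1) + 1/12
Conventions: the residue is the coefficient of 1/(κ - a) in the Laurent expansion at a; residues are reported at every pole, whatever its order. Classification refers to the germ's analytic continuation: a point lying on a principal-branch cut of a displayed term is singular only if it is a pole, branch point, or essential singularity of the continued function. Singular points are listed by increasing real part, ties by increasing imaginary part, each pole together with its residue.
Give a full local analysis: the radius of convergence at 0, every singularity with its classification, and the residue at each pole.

Branch term (17)*sqrt(1 - κ/(-2)): its argument vanishes at κ = -2, a square-root branch point, modulus 2.
Branch term (2/5)*sqrt(1 - κ/(11/10)): its argument vanishes at κ = 11/10, a square-root branch point, modulus 11/10.
The radius of convergence is the smallest modulus among the singular points: 11/10.
List the singular points by increasing real part (a conjugate pair: the negative imaginary part first).

Radius of convergence at 0: 11/10.
At -2: an algebraic (square-root) branch point.
At 11/10: an algebraic (square-root) branch point.


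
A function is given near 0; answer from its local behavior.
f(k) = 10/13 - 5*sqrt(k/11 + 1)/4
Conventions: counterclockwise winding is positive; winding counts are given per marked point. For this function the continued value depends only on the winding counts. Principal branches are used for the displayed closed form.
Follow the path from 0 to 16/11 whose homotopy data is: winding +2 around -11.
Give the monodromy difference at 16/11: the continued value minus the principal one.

The rational part is single-valued and drops out of the difference; each branch term changes only by its own monodromy.
(-5/4)*sqrt(1 - k/(-11)): winding +2 is even, the square root returns to the same sheet, contribution 0.
Summing the contributions at k = 16/11 gives 0.

Continued minus principal equals 0.


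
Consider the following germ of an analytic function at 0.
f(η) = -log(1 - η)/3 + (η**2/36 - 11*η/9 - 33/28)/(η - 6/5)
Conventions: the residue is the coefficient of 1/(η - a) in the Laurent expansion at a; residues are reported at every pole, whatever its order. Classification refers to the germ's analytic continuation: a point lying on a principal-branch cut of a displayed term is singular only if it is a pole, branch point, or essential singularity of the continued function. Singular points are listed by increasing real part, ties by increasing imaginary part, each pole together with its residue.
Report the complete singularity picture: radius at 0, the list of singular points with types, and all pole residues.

Denominator factor (η - 6/5): pole of order 1 at 6/5, modulus 6/5.
Branch term (-1/3)*log(1 - η/(1)): its argument vanishes at η = 1, a logarithmic branch point, modulus 1.
The radius of convergence is the smallest modulus among the singular points: 1.
The branch term is analytic at 6/5 and contributes nothing to the residue; only the rational part matters.
At the order-1 pole 6/5 set g(η) = (η - (6/5))*(rational part) = η**2/36 - 11*η/9 - 33/28.
Simple pole: residue = g(a) at a = 6/5, which is -5471/2100.
List the singular points by increasing real part (a conjugate pair: the negative imaginary part first).

Radius of convergence at 0: 1.
At 1: a logarithmic branch point.
At 6/5: a pole of order 1; residue -5471/2100.


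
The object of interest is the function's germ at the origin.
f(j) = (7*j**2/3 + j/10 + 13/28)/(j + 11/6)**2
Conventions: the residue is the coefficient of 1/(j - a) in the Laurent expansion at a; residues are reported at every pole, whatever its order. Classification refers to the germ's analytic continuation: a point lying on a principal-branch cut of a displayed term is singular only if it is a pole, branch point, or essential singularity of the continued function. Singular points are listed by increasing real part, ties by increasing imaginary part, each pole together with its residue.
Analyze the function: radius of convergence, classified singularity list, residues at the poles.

Denominator factor (j + 11/6)^2: pole of order 2 at -11/6, modulus 11/6.
The radius of convergence is the smallest modulus among the singular points: 11/6.
At the order-2 pole -11/6 set g(j) = (j - (-11/6))^2*f(j) = 7*j**2/3 + j/10 + 13/28.
Order-2 pole: residue = g'(a); g'(-11/6) = -761/90, so the residue is -761/90.

Radius of convergence at 0: 11/6.
At -11/6: a pole of order 2; residue -761/90.


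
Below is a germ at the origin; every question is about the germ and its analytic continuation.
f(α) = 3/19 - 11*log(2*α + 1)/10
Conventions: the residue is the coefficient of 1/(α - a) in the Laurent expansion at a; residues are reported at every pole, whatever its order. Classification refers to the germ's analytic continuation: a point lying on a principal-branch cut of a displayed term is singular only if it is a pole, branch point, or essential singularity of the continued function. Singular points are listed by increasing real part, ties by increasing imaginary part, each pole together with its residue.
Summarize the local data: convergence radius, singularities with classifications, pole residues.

Branch term (-11/10)*log(1 - α/(-1/2)): its argument vanishes at α = -1/2, a logarithmic branch point, modulus 1/2.
The radius of convergence is the smallest modulus among the singular points: 1/2.

Radius of convergence at 0: 1/2.
At -1/2: a logarithmic branch point.


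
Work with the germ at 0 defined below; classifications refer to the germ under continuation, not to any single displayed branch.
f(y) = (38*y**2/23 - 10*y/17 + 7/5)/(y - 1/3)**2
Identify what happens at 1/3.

The denominator factor y - 1/3 vanishes at 1/3 and appears to the power 2; the numerator there equals 24413/17595, nonzero, and no other factor vanishes.
Hence a pole whose order is the multiplicity, 2.

The point is a pole of order 2.


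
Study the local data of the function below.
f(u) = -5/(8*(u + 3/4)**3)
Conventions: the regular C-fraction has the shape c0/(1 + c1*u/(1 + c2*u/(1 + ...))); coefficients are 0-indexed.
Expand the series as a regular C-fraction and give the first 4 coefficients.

Taylor coefficients (expand at 0): a_0 = -40/27, a_1 = 160/27, a_2 = -1280/81, a_3 = 25600/729.
c0 = a_0 = -40/27. Peel one level at a time: if S = 1 + c*u/S' with S'(0) = 1, then c is the u-coefficient of S and S' = c*u/(S - 1).
S_1 = c0/f = 1 + (4)*u + (16/3)*u^2 + ...; c1 = 4.
S_2 = c1*u/(S_1 - 1) = 1 + (-4/3)*u + (32/27)*u^2 + ...; c2 = -4/3.
S_3 = c2*u/(S_2 - 1) = 1 + (8/9)*u + ...; c3 = 8/9.

The regular C-fraction coefficients are [-40/27, 4, -4/3, 8/9].


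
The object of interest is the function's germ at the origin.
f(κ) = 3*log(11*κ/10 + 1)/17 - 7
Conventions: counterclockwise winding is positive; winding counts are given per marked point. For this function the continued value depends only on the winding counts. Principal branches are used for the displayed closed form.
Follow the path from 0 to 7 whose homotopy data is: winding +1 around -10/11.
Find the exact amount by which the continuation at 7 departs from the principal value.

Continued minus principal equals (6/17)*pi*i.

The rational part is single-valued and drops out of the difference; each branch term changes only by its own monodromy.
(3/17)*log(1 - κ/(-10/11)): each positive loop around -10/11 adds 2*pi*i to the log, so winding +1 contributes (3/17)*(1)*2*pi*i = (6/17)*pi*i.
Summing the contributions at κ = 7 gives (6/17)*pi*i.


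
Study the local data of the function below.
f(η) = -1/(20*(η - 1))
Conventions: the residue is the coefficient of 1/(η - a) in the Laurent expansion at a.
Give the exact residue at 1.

The residue is -1/20.

At the order-1 pole 1 set g(η) = (η - (1))*f(η) = -1/20.
Simple pole: residue = g(a) at a = 1, which is -1/20.


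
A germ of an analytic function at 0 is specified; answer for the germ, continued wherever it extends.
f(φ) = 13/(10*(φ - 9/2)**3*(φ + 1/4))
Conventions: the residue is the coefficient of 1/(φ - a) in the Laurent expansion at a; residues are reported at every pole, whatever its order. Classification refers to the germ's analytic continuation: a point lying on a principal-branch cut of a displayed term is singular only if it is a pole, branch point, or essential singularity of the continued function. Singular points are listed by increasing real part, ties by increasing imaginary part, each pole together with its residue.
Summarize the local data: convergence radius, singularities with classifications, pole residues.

Radius of convergence at 0: 1/4.
At -1/4: a pole of order 1; residue -416/34295.
At 9/2: a pole of order 3; residue 416/34295.

Denominator factor (φ + 1/4): pole of order 1 at -1/4, modulus 1/4.
Denominator factor (φ - 9/2)^3: pole of order 3 at 9/2, modulus 9/2.
The radius of convergence is the smallest modulus among the singular points: 1/4.
At the order-1 pole -1/4 set g(φ) = (φ - (-1/4))*f(φ) = 13/(10*(φ - 9/2)**3).
Simple pole: residue = g(a) at a = -1/4, which is -416/34295.
At the order-3 pole 9/2 set g(φ) = (φ - (9/2))^3*f(φ) = 13/(10*(φ + 1/4)).
Order-3 pole: residue = g''(a)/2; g''(9/2) = 832/34295, so the residue is 416/34295.
List the singular points by increasing real part (a conjugate pair: the negative imaginary part first).


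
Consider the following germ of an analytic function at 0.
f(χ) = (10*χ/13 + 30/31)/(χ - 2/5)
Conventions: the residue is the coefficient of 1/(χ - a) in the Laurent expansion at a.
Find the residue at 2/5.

At the order-1 pole 2/5 set g(χ) = (χ - (2/5))*f(χ) = 10*χ/13 + 30/31.
Simple pole: residue = g(a) at a = 2/5, which is 514/403.

The residue is 514/403.


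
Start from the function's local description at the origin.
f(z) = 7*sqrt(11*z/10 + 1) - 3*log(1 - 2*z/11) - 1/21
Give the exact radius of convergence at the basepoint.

Branch term (-3)*log(1 - z/(11/2)): its argument vanishes at z = 11/2, a logarithmic branch point, modulus 11/2.
Branch term (7)*sqrt(1 - z/(-10/11)): its argument vanishes at z = -10/11, a square-root branch point, modulus 10/11.
The radius of convergence is the smallest modulus among the singular points: 10/11.

The radius of convergence is 10/11.


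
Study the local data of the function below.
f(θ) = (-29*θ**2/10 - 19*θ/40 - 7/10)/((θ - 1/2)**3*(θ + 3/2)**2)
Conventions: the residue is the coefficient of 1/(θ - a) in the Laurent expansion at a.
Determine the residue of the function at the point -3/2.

At the order-2 pole -3/2 set g(θ) = (θ - (-3/2))^2*f(θ) = (-29*θ**2/10 - 19*θ/40 - 7/10)/(θ - 1/2)**3.
Order-2 pole: residue = g'(a); g'(-3/2) = 247/1280, so the residue is 247/1280.

The residue is 247/1280.


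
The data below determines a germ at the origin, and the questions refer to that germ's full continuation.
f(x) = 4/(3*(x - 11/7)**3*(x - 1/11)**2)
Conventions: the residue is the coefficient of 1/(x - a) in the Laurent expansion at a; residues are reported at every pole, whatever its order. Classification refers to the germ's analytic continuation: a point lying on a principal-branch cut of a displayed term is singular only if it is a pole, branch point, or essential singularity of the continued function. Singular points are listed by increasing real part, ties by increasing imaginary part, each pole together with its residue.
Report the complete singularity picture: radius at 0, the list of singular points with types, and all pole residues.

Radius of convergence at 0: 1/11.
At 1/11: a pole of order 2; residue -35153041/42224004.
At 11/7: a pole of order 3; residue 35153041/42224004.

Denominator factor (x - 11/7)^3: pole of order 3 at 11/7, modulus 11/7.
Denominator factor (x - 1/11)^2: pole of order 2 at 1/11, modulus 1/11.
The radius of convergence is the smallest modulus among the singular points: 1/11.
At the order-2 pole 1/11 set g(x) = (x - (1/11))^2*f(x) = 4/(3*(x - 11/7)**3).
Order-2 pole: residue = g'(a); g'(1/11) = -35153041/42224004, so the residue is -35153041/42224004.
At the order-3 pole 11/7 set g(x) = (x - (11/7))^3*f(x) = 4/(3*(x - 1/11)**2).
Order-3 pole: residue = g''(a)/2; g''(11/7) = 35153041/21112002, so the residue is 35153041/42224004.
List the singular points by increasing real part (a conjugate pair: the negative imaginary part first).


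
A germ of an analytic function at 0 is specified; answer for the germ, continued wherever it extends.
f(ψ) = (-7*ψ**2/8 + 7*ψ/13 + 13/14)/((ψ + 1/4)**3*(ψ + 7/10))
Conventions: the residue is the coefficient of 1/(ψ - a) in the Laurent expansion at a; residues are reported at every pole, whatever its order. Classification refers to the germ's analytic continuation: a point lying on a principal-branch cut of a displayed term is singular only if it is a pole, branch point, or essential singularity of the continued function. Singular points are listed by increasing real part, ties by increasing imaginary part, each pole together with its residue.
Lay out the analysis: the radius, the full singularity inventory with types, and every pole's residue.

Denominator factor (ψ + 7/10): pole of order 1 at -7/10, modulus 7/10.
Denominator factor (ψ + 1/4)^3: pole of order 3 at -1/4, modulus 1/4.
The radius of convergence is the smallest modulus among the singular points: 1/4.
At the order-1 pole -7/10 set g(ψ) = (ψ - (-7/10))*f(ψ) = (-7*ψ**2/8 + 7*ψ/13 + 13/14)/(ψ + 1/4)**3.
Simple pole: residue = g(a) at a = -7/10, which is -89470/66339.
At the order-3 pole -1/4 set g(ψ) = (ψ - (-1/4))^3*f(ψ) = (-7*ψ**2/8 + 7*ψ/13 + 13/14)/(ψ + 7/10).
Order-3 pole: residue = g''(a)/2; g''(-1/4) = 178940/66339, so the residue is 89470/66339.
List the singular points by increasing real part (a conjugate pair: the negative imaginary part first).

Radius of convergence at 0: 1/4.
At -7/10: a pole of order 1; residue -89470/66339.
At -1/4: a pole of order 3; residue 89470/66339.


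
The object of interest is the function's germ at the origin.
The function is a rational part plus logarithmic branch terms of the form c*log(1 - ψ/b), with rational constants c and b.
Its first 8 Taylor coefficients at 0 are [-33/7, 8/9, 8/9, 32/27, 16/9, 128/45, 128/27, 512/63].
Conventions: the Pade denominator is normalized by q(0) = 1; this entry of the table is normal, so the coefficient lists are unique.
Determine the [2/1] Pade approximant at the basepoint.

The Pade approximant has numerator coefficients [-33/7, 452/63, -8/27]; denominator coefficients [1, -4/3].

Taylor coefficients needed (read off): a_0 = -33/7, a_1 = 8/9, a_2 = 8/9, a_3 = 32/27.
Write the denominator as Q(ψ) = 1 + q1*ψ. Requiring Q*f - P = O(ψ^4) with deg P <= 2 kills the coefficients of ψ^3..ψ^3 in Q*f:
  ψ^3: a_3 + q1*a_2 = 0, i.e. 32/27 + (8/9)*q1 = 0.
Solving this linear system: q1 = -4/3.
The numerator is Q*f truncated at degree 2: P0 = a_0 = -33/7; P1 = a_1 + q1*a_0 = 452/63; P2 = a_2 + q1*a_1 = -8/27.


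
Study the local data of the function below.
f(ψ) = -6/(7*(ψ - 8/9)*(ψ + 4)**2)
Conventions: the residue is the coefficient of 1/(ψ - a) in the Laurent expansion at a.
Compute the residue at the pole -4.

The residue is 243/6776.

At the order-2 pole -4 set g(ψ) = (ψ - (-4))^2*f(ψ) = -6/(7*(ψ - 8/9)).
Order-2 pole: residue = g'(a); g'(-4) = 243/6776, so the residue is 243/6776.


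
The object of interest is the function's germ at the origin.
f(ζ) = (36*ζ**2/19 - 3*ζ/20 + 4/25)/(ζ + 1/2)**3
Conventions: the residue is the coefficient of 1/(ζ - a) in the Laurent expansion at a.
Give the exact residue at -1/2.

The residue is 36/19.

At the order-3 pole -1/2 set g(ζ) = (ζ - (-1/2))^3*f(ζ) = 36*ζ**2/19 - 3*ζ/20 + 4/25.
Order-3 pole: residue = g''(a)/2; g''(-1/2) = 72/19, so the residue is 36/19.
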